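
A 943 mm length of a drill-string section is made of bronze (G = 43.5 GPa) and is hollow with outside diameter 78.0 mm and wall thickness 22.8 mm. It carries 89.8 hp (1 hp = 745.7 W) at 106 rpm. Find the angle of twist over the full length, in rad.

ω = 2π·106/60 = 11.10 rad/s, so T = P/ω = 89.8×745.7 / 11.10 = 6033 N·m.
J = π(d_o⁴ − d_i⁴)/32 = π(0.0780⁴ − 0.0324⁴)/32 = 3.526×10^-6 m⁴.
θ = T·L/(G·J) = 6033 × 0.943 / (43.5×10⁹ × 3.526×10^-6) = 0.03709 rad.

0.0371 rad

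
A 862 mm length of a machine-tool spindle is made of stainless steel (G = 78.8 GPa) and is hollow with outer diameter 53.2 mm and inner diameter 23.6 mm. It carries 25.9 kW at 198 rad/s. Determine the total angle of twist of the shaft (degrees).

0.108°

ω = 198 rad/s, so T = P/ω = 25.9×10³ / 198.0 = 130.8 N·m.
J = π(d_o⁴ − d_i⁴)/32 = π(0.0532⁴ − 0.0236⁴)/32 = 7.560×10^-7 m⁴.
θ = T·L/(G·J) = 130.8 × 0.862 / (78.8×10⁹ × 7.560×10^-7) = 1.893×10^-3 rad.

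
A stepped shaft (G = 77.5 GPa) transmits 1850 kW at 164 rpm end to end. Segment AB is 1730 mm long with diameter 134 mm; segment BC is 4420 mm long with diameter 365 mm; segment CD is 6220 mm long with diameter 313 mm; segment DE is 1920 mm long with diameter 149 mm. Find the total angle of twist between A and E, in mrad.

ω = 2π·164/60 = 17.17 rad/s, so T = P/ω = 1850×10³ / 17.17 = 107700 N·m.
J_AB = π(0.134)⁴/32 = 3.17×10^-5 m⁴; J_BC = π(0.365)⁴/32 = 1.74×10^-3 m⁴; J_CD = π(0.313)⁴/32 = 9.42×10^-4 m⁴; J_DE = π(0.149)⁴/32 = 4.84×10^-5 m⁴.
θ = (T/G)·Σ L_i/J_i = (107700/77.5×10⁹)·(1.73/3.17×10^-5 + 4.42/1.74×10^-3 + 6.22/9.42×10^-4 + 1.92/4.84×10^-5) = 0.1438 rad.

144 mrad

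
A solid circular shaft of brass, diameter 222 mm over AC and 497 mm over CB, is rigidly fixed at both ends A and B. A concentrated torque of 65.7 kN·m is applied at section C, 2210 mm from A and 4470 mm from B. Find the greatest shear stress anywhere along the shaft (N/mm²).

Compatibility: T_A·a/J_AC = T_B·b/J_CB with T_A + T_B = T₀.
J_AC = 2.38×10^-4 m⁴, J_CB = 5.99×10^-3 m⁴, so T_A = T₀·(J_AC/a)/((J_AC/a)+(J_CB/b)) = 4896 N·m, T_B = 60800 N·m.
τ in each portion: τ_AC = 2.28×10^6 Pa, τ_CB = 2.52×10^6 Pa; maximum is in CB.
τ_max = T_CB·r/J = 60800·0.248/5.99×10^-3 = 2.523×10^6 Pa.

2.52 N/mm²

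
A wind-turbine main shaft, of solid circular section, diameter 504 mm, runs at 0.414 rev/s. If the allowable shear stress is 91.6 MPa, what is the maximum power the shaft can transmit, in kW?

J = πd⁴/32 = π(0.504)⁴/32 = 6.335×10^-3 m⁴.
T_max = τ_allow·J/r = 9.16×10^7 × 6.335×10^-3 / 0.252 = 2.303e6 N·m.
ω = 2π·0.414 = 2.601 rad/s, so P_max = T_max·ω = 5.990×10^6 W.

5990 kW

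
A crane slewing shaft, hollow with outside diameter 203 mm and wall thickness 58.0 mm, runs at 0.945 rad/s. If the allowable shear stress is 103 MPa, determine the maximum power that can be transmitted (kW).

154 kW

J = π(d_o⁴ − d_i⁴)/32 = π(0.203⁴ − 0.0870⁴)/32 = 1.611×10^-4 m⁴.
T_max = τ_allow·J/r = 1.03×10^8 × 1.611×10^-4 / 0.102 = 163500 N·m.
ω = 0.945 rad/s, so P_max = T_max·ω = 1.545×10^5 W.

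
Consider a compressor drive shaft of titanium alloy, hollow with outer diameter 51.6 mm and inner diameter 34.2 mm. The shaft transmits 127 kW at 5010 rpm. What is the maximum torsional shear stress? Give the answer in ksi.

1.61 ksi

ω = 2π·5010/60 = 524.6 rad/s, so T = P/ω = 127×10³ / 524.6 = 242.1 N·m.
J = π(d_o⁴ − d_i⁴)/32 = π(0.0516⁴ − 0.0342⁴)/32 = 5.617×10^-7 m⁴.
τ_max = T·r/J = 242.1 × 0.0258 / 5.617×10^-7 = 1.112×10^7 Pa.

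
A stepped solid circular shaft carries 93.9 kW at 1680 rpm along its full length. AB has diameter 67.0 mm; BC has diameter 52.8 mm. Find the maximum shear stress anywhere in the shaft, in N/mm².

18.5 N/mm²

ω = 2π·1680/60 = 175.9 rad/s, so T = P/ω = 93.9×10³ / 175.9 = 533.7 N·m.
Under the same torque, τ_max = 16T/(πd³) is largest where d is smallest — segment BC (d = 52.8 mm).
τ_max = 16·533.7/(π·(0.0528)³) = 1.847×10^7 Pa.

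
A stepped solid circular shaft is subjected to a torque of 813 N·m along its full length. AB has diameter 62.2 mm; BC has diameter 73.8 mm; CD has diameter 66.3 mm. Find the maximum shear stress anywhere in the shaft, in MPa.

Under the same torque, τ_max = 16T/(πd³) is largest where d is smallest — segment AB (d = 62.2 mm).
τ_max = 16·813.0/(π·(0.0622)³) = 1.721×10^7 Pa.

17.2 MPa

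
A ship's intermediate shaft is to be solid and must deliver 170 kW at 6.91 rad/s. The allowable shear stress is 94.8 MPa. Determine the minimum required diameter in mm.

110 mm

ω = 6.91 rad/s, so T = P/ω = 170×10³ / 6.910 = 24600 N·m.
For a solid shaft τ_max = 16T/(πd³), so d = (16T/(π τ_allow))^(1/3) = (16·24600/(π·9.48×10^7))^(1/3) = 0.1097 m.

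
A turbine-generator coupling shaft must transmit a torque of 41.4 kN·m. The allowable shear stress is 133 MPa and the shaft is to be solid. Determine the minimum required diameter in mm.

For a solid shaft τ_max = 16T/(πd³), so d = (16T/(π τ_allow))^(1/3) = (16·41400/(π·1.33×10^8))^(1/3) = 0.1166 m.

117 mm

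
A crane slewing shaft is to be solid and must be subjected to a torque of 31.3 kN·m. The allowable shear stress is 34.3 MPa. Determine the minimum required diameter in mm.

167 mm

For a solid shaft τ_max = 16T/(πd³), so d = (16T/(π τ_allow))^(1/3) = (16·31300/(π·3.43×10^7))^(1/3) = 0.1669 m.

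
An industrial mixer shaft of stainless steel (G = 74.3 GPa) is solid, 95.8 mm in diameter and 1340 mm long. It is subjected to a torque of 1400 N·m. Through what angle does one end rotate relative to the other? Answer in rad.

J = πd⁴/32 = π(0.0958)⁴/32 = 8.269×10^-6 m⁴.
θ = T·L/(G·J) = 1400 × 1.34 / (74.3×10⁹ × 8.269×10^-6) = 3.053×10^-3 rad.

0.00305 rad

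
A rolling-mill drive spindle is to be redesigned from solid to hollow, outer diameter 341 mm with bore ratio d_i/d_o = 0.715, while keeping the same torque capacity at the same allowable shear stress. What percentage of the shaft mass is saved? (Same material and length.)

Equal τ_max and T ⇒ the solid shaft needs d_s³ = d_o³(1−k⁴), so d_s = 341·(1−0.715⁴)^(1/3) = 308.2 mm.
Area ratio A_h/A_s = d_o²(1−k²)/d_s² = (1−k²)/(1−k⁴)^(2/3) = 0.5982.
Mass saving = 1 − 0.5982 = 40.2 %.

40.2 %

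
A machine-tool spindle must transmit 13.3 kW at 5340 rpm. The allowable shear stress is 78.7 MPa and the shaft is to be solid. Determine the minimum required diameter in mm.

11.5 mm

ω = 2π·5340/60 = 559.2 rad/s, so T = P/ω = 13.3×10³ / 559.2 = 23.78 N·m.
For a solid shaft τ_max = 16T/(πd³), so d = (16T/(π τ_allow))^(1/3) = (16·23.78/(π·7.87×10^7))^(1/3) = 0.01155 m.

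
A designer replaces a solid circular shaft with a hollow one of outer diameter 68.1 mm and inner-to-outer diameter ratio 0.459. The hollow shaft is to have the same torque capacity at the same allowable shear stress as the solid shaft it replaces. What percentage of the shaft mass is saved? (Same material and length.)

Equal τ_max and T ⇒ the solid shaft needs d_s³ = d_o³(1−k⁴), so d_s = 68.1·(1−0.459⁴)^(1/3) = 67.08 mm.
Area ratio A_h/A_s = d_o²(1−k²)/d_s² = (1−k²)/(1−k⁴)^(2/3) = 0.8136.
Mass saving = 1 − 0.8136 = 18.6 %.

18.6 %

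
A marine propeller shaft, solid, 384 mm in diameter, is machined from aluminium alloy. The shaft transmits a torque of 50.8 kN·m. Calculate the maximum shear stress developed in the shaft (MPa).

4.57 MPa

J = πd⁴/32 = π(0.384)⁴/32 = 2.135×10^-3 m⁴.
τ_max = T·r/J = 50800 × 0.192 / 2.135×10^-3 = 4.569×10^6 Pa.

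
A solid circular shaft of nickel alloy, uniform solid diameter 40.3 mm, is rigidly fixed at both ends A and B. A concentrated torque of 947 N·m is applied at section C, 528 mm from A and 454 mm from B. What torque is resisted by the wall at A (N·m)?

With uniform GJ and both ends fixed, compatibility θ_AC = θ_CB gives T_A·a = T_B·b, together with T_A + T_B = T₀.
T_A = T₀·b/(a+b) = 947.0·454/982.0 = 437.8 N·m; T_B = 509.2 N·m.

438 N·m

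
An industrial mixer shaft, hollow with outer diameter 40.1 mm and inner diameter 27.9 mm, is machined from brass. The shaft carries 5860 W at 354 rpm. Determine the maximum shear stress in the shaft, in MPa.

16.3 MPa

ω = 2π·354/60 = 37.07 rad/s, so T = P/ω = 5860 / 37.07 = 158.1 N·m.
J = π(d_o⁴ − d_i⁴)/32 = π(0.0401⁴ − 0.0279⁴)/32 = 1.944×10^-7 m⁴.
τ_max = T·r/J = 158.1 × 0.0201 / 1.944×10^-7 = 1.631×10^7 Pa.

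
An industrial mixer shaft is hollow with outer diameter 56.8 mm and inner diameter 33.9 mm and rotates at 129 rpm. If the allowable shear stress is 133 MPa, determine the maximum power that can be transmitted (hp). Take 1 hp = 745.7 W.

75.7 hp

J = π(d_o⁴ − d_i⁴)/32 = π(0.0568⁴ − 0.0339⁴)/32 = 8.922×10^-7 m⁴.
T_max = τ_allow·J/r = 1.33×10^8 × 8.922×10^-7 / 0.0284 = 4178 N·m.
ω = 2π·129/60 = 13.51 rad/s, so P_max = T_max·ω = 5.644×10^4 W.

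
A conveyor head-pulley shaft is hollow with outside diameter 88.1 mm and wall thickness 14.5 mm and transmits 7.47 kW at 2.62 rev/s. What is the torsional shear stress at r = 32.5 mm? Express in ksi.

0.453 ksi

ω = 2π·2.62 = 16.46 rad/s, so T = P/ω = 7.47×10³ / 16.46 = 453.8 N·m.
J = π(d_o⁴ − d_i⁴)/32 = π(0.0881⁴ − 0.0591⁴)/32 = 4.717×10^-6 m⁴.
Shear stress varies linearly with radius: τ = T·r/J = 453.8 × 0.0325 / 4.717×10^-6 = 3.127×10^6 Pa.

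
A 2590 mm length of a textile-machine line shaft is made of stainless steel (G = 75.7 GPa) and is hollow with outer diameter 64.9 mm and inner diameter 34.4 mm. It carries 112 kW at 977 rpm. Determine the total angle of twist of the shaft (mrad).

23.3 mrad

ω = 2π·977/60 = 102.3 rad/s, so T = P/ω = 112×10³ / 102.3 = 1095 N·m.
J = π(d_o⁴ − d_i⁴)/32 = π(0.0649⁴ − 0.0344⁴)/32 = 1.604×10^-6 m⁴.
θ = T·L/(G·J) = 1095 × 2.59 / (75.7×10⁹ × 1.604×10^-6) = 0.02335 rad.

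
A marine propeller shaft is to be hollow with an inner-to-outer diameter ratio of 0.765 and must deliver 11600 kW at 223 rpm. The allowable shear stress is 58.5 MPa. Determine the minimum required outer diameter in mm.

ω = 2π·223/60 = 23.35 rad/s, so T = P/ω = 11600×10³ / 23.35 = 496700 N·m.
For a hollow shaft with d_i/d_o = 0.765: τ_max = 16T/(π d_o³ (1−k⁴)), so d_o = [16T/(π τ_allow (1−k⁴))]^(1/3) = [16·496700/(π·5.85×10^7·0.6575)]^(1/3) = 0.4037 m.

404 mm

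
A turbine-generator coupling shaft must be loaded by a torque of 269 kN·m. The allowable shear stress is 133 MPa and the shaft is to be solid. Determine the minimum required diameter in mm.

218 mm

For a solid shaft τ_max = 16T/(πd³), so d = (16T/(π τ_allow))^(1/3) = (16·269000/(π·1.33×10^8))^(1/3) = 0.2176 m.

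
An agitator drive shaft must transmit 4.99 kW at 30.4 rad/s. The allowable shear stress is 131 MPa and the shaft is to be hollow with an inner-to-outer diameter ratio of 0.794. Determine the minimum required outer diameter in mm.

22.0 mm

ω = 30.4 rad/s, so T = P/ω = 4.99×10³ / 30.40 = 164.1 N·m.
For a hollow shaft with d_i/d_o = 0.794: τ_max = 16T/(π d_o³ (1−k⁴)), so d_o = [16T/(π τ_allow (1−k⁴))]^(1/3) = [16·164.1/(π·1.31×10^8·0.6026)]^(1/3) = 0.02196 m.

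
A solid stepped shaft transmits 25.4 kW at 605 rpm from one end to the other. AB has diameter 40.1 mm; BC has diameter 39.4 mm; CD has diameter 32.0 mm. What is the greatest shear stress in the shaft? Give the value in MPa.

62.3 MPa

ω = 2π·605/60 = 63.36 rad/s, so T = P/ω = 25.4×10³ / 63.36 = 400.9 N·m.
Under the same torque, τ_max = 16T/(πd³) is largest where d is smallest — segment CD (d = 32.0 mm).
τ_max = 16·400.9/(π·(0.0320)³) = 6.231×10^7 Pa.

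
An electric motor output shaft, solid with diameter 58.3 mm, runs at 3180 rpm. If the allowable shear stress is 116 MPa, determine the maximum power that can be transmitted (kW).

J = πd⁴/32 = π(0.0583)⁴/32 = 1.134×10^-6 m⁴.
T_max = τ_allow·J/r = 1.16×10^8 × 1.134×10^-6 / 0.0291 = 4513 N·m.
ω = 2π·3180/60 = 333.0 rad/s, so P_max = T_max·ω = 1.503×10^6 W.

1500 kW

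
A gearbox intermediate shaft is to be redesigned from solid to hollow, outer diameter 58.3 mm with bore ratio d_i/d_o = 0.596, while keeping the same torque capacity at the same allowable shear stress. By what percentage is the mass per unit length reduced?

Equal τ_max and T ⇒ the solid shaft needs d_s³ = d_o³(1−k⁴), so d_s = 58.3·(1−0.596⁴)^(1/3) = 55.74 mm.
Area ratio A_h/A_s = d_o²(1−k²)/d_s² = (1−k²)/(1−k⁴)^(2/3) = 0.7054.
Mass saving = 1 − 0.7054 = 29.5 %.

29.5 %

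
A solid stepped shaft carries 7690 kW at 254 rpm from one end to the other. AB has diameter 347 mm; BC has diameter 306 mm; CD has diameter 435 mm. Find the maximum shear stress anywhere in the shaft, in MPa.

51.4 MPa

ω = 2π·254/60 = 26.60 rad/s, so T = P/ω = 7690×10³ / 26.60 = 289100 N·m.
Under the same torque, τ_max = 16T/(πd³) is largest where d is smallest — segment BC (d = 306 mm).
τ_max = 16·289100/(π·(0.306)³) = 5.139×10^7 Pa.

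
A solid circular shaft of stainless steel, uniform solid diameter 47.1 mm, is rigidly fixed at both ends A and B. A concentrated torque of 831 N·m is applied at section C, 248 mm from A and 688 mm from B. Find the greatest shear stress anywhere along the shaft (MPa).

29.8 MPa

With uniform GJ and both ends fixed, compatibility θ_AC = θ_CB gives T_A·a = T_B·b, together with T_A + T_B = T₀.
T_A = T₀·b/(a+b) = 831.0·688/936.0 = 610.8 N·m; T_B = 220.2 N·m.
τ in each portion: τ_AC = 2.98×10^7 Pa, τ_CB = 1.07×10^7 Pa; maximum is in AC.
τ_max = T_AC·r/J = 610.8·0.0236/4.83×10^-7 = 2.977×10^7 Pa.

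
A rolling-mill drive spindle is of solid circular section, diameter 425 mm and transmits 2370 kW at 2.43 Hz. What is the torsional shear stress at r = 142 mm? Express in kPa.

6880 kPa

ω = 2π·2.43 = 15.27 rad/s, so T = P/ω = 2370×10³ / 15.27 = 155200 N·m.
J = πd⁴/32 = π(0.425)⁴/32 = 3.203×10^-3 m⁴.
Shear stress varies linearly with radius: τ = T·r/J = 155200 × 0.142 / 3.203×10^-3 = 6.882×10^6 Pa.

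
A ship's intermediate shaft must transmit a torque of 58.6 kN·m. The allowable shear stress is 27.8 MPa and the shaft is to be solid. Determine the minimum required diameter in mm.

For a solid shaft τ_max = 16T/(πd³), so d = (16T/(π τ_allow))^(1/3) = (16·58600/(π·2.78×10^7))^(1/3) = 0.2206 m.

221 mm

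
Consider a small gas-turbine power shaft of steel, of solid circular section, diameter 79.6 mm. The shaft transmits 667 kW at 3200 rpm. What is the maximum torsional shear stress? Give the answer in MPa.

ω = 2π·3200/60 = 335.1 rad/s, so T = P/ω = 667×10³ / 335.1 = 1990 N·m.
J = πd⁴/32 = π(0.0796)⁴/32 = 3.941×10^-6 m⁴.
τ_max = T·r/J = 1990 × 0.0398 / 3.941×10^-6 = 2.010×10^7 Pa.

20.1 MPa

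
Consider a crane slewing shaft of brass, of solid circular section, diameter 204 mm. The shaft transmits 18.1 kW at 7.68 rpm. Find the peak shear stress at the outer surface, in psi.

1960 psi

ω = 2π·7.68/60 = 0.8042 rad/s, so T = P/ω = 18.1×10³ / 0.8042 = 22510 N·m.
J = πd⁴/32 = π(0.204)⁴/32 = 1.700×10^-4 m⁴.
τ_max = T·r/J = 22510 × 0.102 / 1.700×10^-4 = 1.350×10^7 Pa.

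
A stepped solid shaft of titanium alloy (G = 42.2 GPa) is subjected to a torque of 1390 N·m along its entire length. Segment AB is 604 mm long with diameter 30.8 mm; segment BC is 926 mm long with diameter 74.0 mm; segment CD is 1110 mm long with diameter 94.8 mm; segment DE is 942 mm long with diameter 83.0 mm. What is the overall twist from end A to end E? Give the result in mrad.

247 mrad

J_AB = π(0.0308)⁴/32 = 8.83×10^-8 m⁴; J_BC = π(0.0740)⁴/32 = 2.94×10^-6 m⁴; J_CD = π(0.0948)⁴/32 = 7.93×10^-6 m⁴; J_DE = π(0.0830)⁴/32 = 4.66×10^-6 m⁴.
θ = (T/G)·Σ L_i/J_i = (1390/42.2×10⁹)·(0.604/8.83×10^-8 + 0.926/2.94×10^-6 + 1.11/7.93×10^-6 + 0.942/4.66×10^-6) = 0.2468 rad.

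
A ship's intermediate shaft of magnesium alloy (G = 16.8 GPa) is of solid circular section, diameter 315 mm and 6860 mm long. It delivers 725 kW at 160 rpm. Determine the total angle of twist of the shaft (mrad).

ω = 2π·160/60 = 16.76 rad/s, so T = P/ω = 725×10³ / 16.76 = 43270 N·m.
J = πd⁴/32 = π(0.315)⁴/32 = 9.666×10^-4 m⁴.
θ = T·L/(G·J) = 43270 × 6.86 / (16.8×10⁹ × 9.666×10^-4) = 0.01828 rad.

18.3 mrad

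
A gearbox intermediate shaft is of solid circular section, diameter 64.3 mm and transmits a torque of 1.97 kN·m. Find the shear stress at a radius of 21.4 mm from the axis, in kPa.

J = πd⁴/32 = π(0.0643)⁴/32 = 1.678×10^-6 m⁴.
Shear stress varies linearly with radius: τ = T·r/J = 1970 × 0.0214 / 1.678×10^-6 = 2.512×10^7 Pa.

25100 kPa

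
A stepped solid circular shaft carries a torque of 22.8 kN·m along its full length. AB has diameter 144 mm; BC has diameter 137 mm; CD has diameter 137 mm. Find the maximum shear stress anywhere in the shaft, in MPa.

45.2 MPa

Under the same torque, τ_max = 16T/(πd³) is largest where d is smallest — segment BC (d = 137 mm).
τ_max = 16·22800/(π·(0.137)³) = 4.516×10^7 Pa.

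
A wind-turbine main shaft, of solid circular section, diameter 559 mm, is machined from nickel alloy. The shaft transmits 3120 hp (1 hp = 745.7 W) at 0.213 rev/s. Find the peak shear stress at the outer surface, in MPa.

ω = 2π·0.213 = 1.338 rad/s, so T = P/ω = 3120×745.7 / 1.338 = 1.738e6 N·m.
J = πd⁴/32 = π(0.559)⁴/32 = 9.586×10^-3 m⁴.
τ_max = T·r/J = 1.738e6 × 0.280 / 9.586×10^-3 = 5.069×10^7 Pa.

50.7 MPa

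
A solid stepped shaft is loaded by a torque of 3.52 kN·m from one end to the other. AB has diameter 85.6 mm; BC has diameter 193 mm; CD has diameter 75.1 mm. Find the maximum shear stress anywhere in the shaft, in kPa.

42300 kPa

Under the same torque, τ_max = 16T/(πd³) is largest where d is smallest — segment CD (d = 75.1 mm).
τ_max = 16·3520/(π·(0.0751)³) = 4.232×10^7 Pa.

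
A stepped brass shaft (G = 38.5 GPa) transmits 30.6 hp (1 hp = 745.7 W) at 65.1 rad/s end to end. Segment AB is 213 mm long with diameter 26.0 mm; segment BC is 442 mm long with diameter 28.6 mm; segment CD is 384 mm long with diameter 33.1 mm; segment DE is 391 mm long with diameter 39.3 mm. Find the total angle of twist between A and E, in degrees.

8.56°

ω = 65.1 rad/s, so T = P/ω = 30.6×745.7 / 65.10 = 350.5 N·m.
J_AB = π(0.0260)⁴/32 = 4.49×10^-8 m⁴; J_BC = π(0.0286)⁴/32 = 6.57×10^-8 m⁴; J_CD = π(0.0331)⁴/32 = 1.18×10^-7 m⁴; J_DE = π(0.0393)⁴/32 = 2.34×10^-7 m⁴.
θ = (T/G)·Σ L_i/J_i = (350.5/38.5×10⁹)·(0.213/4.49×10^-8 + 0.442/6.57×10^-8 + 0.384/1.18×10^-7 + 0.391/2.34×10^-7) = 0.1494 rad.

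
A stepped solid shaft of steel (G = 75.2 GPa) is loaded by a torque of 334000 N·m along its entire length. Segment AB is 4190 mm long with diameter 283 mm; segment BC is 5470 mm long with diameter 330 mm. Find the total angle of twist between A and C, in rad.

J_AB = π(0.283)⁴/32 = 6.30×10^-4 m⁴; J_BC = π(0.330)⁴/32 = 1.16×10^-3 m⁴.
θ = (T/G)·Σ L_i/J_i = (334000/75.2×10⁹)·(4.19/6.30×10^-4 + 5.47/1.16×10^-3) = 0.05042 rad.

0.0504 rad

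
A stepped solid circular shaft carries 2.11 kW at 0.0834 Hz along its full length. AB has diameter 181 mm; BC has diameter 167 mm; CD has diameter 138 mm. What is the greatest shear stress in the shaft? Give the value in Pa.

7.80e6 Pa

ω = 2π·0.0834 = 0.5240 rad/s, so T = P/ω = 2.11×10³ / 0.5240 = 4027 N·m.
Under the same torque, τ_max = 16T/(πd³) is largest where d is smallest — segment CD (d = 138 mm).
τ_max = 16·4027/(π·(0.138)³) = 7.803×10^6 Pa.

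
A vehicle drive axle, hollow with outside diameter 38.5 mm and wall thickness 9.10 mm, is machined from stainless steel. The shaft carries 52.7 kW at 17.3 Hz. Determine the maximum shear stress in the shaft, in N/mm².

ω = 2π·17.3 = 108.7 rad/s, so T = P/ω = 52.7×10³ / 108.7 = 484.8 N·m.
J = π(d_o⁴ − d_i⁴)/32 = π(0.0385⁴ − 0.0203⁴)/32 = 1.990×10^-7 m⁴.
τ_max = T·r/J = 484.8 × 0.0192 / 1.990×10^-7 = 4.689×10^7 Pa.

46.9 N/mm²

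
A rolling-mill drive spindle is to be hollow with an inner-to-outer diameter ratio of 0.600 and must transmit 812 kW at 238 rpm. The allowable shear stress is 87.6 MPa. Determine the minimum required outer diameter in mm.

130 mm

ω = 2π·238/60 = 24.92 rad/s, so T = P/ω = 812×10³ / 24.92 = 32580 N·m.
For a hollow shaft with d_i/d_o = 0.600: τ_max = 16T/(π d_o³ (1−k⁴)), so d_o = [16T/(π τ_allow (1−k⁴))]^(1/3) = [16·32580/(π·8.76×10^7·0.8704)]^(1/3) = 0.1296 m.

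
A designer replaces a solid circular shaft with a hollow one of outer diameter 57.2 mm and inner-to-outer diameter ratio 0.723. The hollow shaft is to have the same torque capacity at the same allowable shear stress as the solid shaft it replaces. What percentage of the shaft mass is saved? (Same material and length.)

41.0 %

Equal τ_max and T ⇒ the solid shaft needs d_s³ = d_o³(1−k⁴), so d_s = 57.2·(1−0.723⁴)^(1/3) = 51.43 mm.
Area ratio A_h/A_s = d_o²(1−k²)/d_s² = (1−k²)/(1−k⁴)^(2/3) = 0.5904.
Mass saving = 1 − 0.5904 = 41.0 %.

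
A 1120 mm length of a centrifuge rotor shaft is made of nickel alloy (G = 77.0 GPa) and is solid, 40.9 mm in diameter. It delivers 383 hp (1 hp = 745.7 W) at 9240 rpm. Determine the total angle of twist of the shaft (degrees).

ω = 2π·9240/60 = 967.6 rad/s, so T = P/ω = 383×745.7 / 967.6 = 295.2 N·m.
J = πd⁴/32 = π(0.0409)⁴/32 = 2.747×10^-7 m⁴.
θ = T·L/(G·J) = 295.2 × 1.12 / (77.0×10⁹ × 2.747×10^-7) = 0.01563 rad.

0.895°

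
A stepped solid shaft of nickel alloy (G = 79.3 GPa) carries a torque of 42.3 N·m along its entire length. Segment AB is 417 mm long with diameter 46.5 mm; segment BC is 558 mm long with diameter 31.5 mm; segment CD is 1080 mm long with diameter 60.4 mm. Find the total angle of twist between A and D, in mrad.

J_AB = π(0.0465)⁴/32 = 4.59×10^-7 m⁴; J_BC = π(0.0315)⁴/32 = 9.67×10^-8 m⁴; J_CD = π(0.0604)⁴/32 = 1.31×10^-6 m⁴.
θ = (T/G)·Σ L_i/J_i = (42.30/79.3×10⁹)·(0.417/4.59×10^-7 + 0.558/9.67×10^-8 + 1.08/1.31×10^-6) = 4.005×10^-3 rad.

4.00 mrad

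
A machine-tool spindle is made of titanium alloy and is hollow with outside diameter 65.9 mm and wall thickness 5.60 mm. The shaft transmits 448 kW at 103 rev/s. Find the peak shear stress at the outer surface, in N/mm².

23.5 N/mm²

ω = 2π·103 = 647.2 rad/s, so T = P/ω = 448×10³ / 647.2 = 692.2 N·m.
J = π(d_o⁴ − d_i⁴)/32 = π(0.0659⁴ − 0.0547⁴)/32 = 9.727×10^-7 m⁴.
τ_max = T·r/J = 692.2 × 0.0330 / 9.727×10^-7 = 2.345×10^7 Pa.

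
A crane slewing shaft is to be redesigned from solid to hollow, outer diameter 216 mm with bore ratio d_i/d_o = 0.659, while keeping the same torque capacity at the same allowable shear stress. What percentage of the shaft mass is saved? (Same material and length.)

Equal τ_max and T ⇒ the solid shaft needs d_s³ = d_o³(1−k⁴), so d_s = 216·(1−0.659⁴)^(1/3) = 201.5 mm.
Area ratio A_h/A_s = d_o²(1−k²)/d_s² = (1−k²)/(1−k⁴)^(2/3) = 0.6503.
Mass saving = 1 − 0.6503 = 35.0 %.

35.0 %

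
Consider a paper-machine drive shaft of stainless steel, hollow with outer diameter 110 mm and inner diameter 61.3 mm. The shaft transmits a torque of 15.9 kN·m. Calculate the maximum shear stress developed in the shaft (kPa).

J = π(d_o⁴ − d_i⁴)/32 = π(0.110⁴ − 0.0613⁴)/32 = 1.299×10^-5 m⁴.
τ_max = T·r/J = 15900 × 0.0550 / 1.299×10^-5 = 6.733×10^7 Pa.

67300 kPa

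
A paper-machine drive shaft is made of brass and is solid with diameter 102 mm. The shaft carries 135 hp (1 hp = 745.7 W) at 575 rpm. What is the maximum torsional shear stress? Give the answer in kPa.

8020 kPa

ω = 2π·575/60 = 60.21 rad/s, so T = P/ω = 135×745.7 / 60.21 = 1672 N·m.
J = πd⁴/32 = π(0.102)⁴/32 = 1.063×10^-5 m⁴.
τ_max = T·r/J = 1672 × 0.0510 / 1.063×10^-5 = 8.024×10^6 Pa.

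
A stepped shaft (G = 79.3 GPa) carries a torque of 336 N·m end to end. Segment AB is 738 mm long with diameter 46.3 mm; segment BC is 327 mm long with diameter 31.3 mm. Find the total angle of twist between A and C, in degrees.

J_AB = π(0.0463)⁴/32 = 4.51×10^-7 m⁴; J_BC = π(0.0313)⁴/32 = 9.42×10^-8 m⁴.
θ = (T/G)·Σ L_i/J_i = (336.0/79.3×10⁹)·(0.738/4.51×10^-7 + 0.327/9.42×10^-8) = 0.02164 rad.

1.24°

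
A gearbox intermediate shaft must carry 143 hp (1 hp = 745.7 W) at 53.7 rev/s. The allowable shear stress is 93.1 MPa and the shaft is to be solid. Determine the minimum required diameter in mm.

25.9 mm

ω = 2π·53.7 = 337.4 rad/s, so T = P/ω = 143×745.7 / 337.4 = 316.0 N·m.
For a solid shaft τ_max = 16T/(πd³), so d = (16T/(π τ_allow))^(1/3) = (16·316.0/(π·9.31×10^7))^(1/3) = 0.02586 m.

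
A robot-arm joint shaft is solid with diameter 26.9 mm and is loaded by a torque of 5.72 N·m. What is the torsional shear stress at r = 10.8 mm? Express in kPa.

J = πd⁴/32 = π(0.0269)⁴/32 = 5.141×10^-8 m⁴.
Shear stress varies linearly with radius: τ = T·r/J = 5.720 × 0.0108 / 5.141×10^-8 = 1.202×10^6 Pa.

1200 kPa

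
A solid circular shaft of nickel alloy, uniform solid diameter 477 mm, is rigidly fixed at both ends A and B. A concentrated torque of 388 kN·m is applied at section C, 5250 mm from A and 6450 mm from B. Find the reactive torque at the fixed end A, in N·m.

214000 N·m

With uniform GJ and both ends fixed, compatibility θ_AC = θ_CB gives T_A·a = T_B·b, together with T_A + T_B = T₀.
T_A = T₀·b/(a+b) = 388000·6450/11700 = 213900 N·m; T_B = 174100 N·m.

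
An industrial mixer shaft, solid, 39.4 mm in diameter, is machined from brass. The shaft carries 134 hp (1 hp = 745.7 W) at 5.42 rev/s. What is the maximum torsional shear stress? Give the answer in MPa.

ω = 2π·5.42 = 34.05 rad/s, so T = P/ω = 134×745.7 / 34.05 = 2934 N·m.
J = πd⁴/32 = π(0.0394)⁴/32 = 2.366×10^-7 m⁴.
τ_max = T·r/J = 2934 × 0.0197 / 2.366×10^-7 = 2.443×10^8 Pa.

244 MPa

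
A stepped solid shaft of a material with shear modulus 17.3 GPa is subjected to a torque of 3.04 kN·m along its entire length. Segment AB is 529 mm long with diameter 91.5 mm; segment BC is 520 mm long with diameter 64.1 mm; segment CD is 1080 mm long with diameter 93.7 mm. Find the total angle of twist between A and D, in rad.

0.0937 rad

J_AB = π(0.0915)⁴/32 = 6.88×10^-6 m⁴; J_BC = π(0.0641)⁴/32 = 1.66×10^-6 m⁴; J_CD = π(0.0937)⁴/32 = 7.57×10^-6 m⁴.
θ = (T/G)·Σ L_i/J_i = (3040/17.3×10⁹)·(0.529/6.88×10^-6 + 0.520/1.66×10^-6 + 1.08/7.57×10^-6) = 0.09372 rad.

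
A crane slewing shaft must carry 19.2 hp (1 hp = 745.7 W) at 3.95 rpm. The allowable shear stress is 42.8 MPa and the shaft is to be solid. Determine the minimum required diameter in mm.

ω = 2π·3.95/60 = 0.4136 rad/s, so T = P/ω = 19.2×745.7 / 0.4136 = 34610 N·m.
For a solid shaft τ_max = 16T/(πd³), so d = (16T/(π τ_allow))^(1/3) = (16·34610/(π·4.28×10^7))^(1/3) = 0.1603 m.

160 mm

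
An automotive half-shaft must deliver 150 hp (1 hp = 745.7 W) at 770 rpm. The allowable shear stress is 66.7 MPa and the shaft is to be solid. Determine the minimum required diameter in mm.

ω = 2π·770/60 = 80.63 rad/s, so T = P/ω = 150×745.7 / 80.63 = 1387 N·m.
For a solid shaft τ_max = 16T/(πd³), so d = (16T/(π τ_allow))^(1/3) = (16·1387/(π·6.67×10^7))^(1/3) = 0.04731 m.

47.3 mm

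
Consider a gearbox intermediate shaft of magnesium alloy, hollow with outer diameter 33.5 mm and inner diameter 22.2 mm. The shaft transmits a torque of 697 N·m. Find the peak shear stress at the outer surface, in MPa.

117 MPa

J = π(d_o⁴ − d_i⁴)/32 = π(0.0335⁴ − 0.0222⁴)/32 = 9.980×10^-8 m⁴.
τ_max = T·r/J = 697.0 × 0.0168 / 9.980×10^-8 = 1.170×10^8 Pa.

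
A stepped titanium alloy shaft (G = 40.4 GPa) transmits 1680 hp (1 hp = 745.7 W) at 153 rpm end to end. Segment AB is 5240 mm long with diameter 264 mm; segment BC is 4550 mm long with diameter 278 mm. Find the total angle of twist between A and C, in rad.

0.0363 rad

ω = 2π·153/60 = 16.02 rad/s, so T = P/ω = 1680×745.7 / 16.02 = 78190 N·m.
J_AB = π(0.264)⁴/32 = 4.77×10^-4 m⁴; J_BC = π(0.278)⁴/32 = 5.86×10^-4 m⁴.
θ = (T/G)·Σ L_i/J_i = (78190/40.4×10⁹)·(5.24/4.77×10^-4 + 4.55/5.86×10^-4) = 0.03628 rad.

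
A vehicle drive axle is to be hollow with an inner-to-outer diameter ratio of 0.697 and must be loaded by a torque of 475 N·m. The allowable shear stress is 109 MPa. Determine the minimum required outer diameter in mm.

For a hollow shaft with d_i/d_o = 0.697: τ_max = 16T/(π d_o³ (1−k⁴)), so d_o = [16T/(π τ_allow (1−k⁴))]^(1/3) = [16·475.0/(π·1.09×10^8·0.7640)]^(1/3) = 0.03074 m.

30.7 mm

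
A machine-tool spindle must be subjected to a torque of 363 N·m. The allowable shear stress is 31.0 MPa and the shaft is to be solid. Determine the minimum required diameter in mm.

For a solid shaft τ_max = 16T/(πd³), so d = (16T/(π τ_allow))^(1/3) = (16·363.0/(π·3.10×10^7))^(1/3) = 0.03907 m.

39.1 mm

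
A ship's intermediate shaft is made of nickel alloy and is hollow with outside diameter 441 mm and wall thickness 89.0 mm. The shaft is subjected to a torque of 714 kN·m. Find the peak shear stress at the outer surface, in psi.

J = π(d_o⁴ − d_i⁴)/32 = π(0.441⁴ − 0.263⁴)/32 = 3.244×10^-3 m⁴.
τ_max = T·r/J = 714000 × 0.221 / 3.244×10^-3 = 4.854×10^7 Pa.

7040 psi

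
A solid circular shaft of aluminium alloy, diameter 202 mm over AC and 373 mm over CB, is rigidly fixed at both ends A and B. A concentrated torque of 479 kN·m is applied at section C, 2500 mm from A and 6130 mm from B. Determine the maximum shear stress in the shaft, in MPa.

51.6 MPa

Compatibility: T_A·a/J_AC = T_B·b/J_CB with T_A + T_B = T₀.
J_AC = 1.63×10^-4 m⁴, J_CB = 1.90×10^-3 m⁴, so T_A = T₀·(J_AC/a)/((J_AC/a)+(J_CB/b)) = 83430 N·m, T_B = 395600 N·m.
τ in each portion: τ_AC = 5.16×10^7 Pa, τ_CB = 3.88×10^7 Pa; maximum is in AC.
τ_max = T_AC·r/J = 83430·0.101/1.63×10^-4 = 5.155×10^7 Pa.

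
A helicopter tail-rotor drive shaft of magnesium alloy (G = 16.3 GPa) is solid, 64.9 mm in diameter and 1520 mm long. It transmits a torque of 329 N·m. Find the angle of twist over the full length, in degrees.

1.01°

J = πd⁴/32 = π(0.0649)⁴/32 = 1.742×10^-6 m⁴.
θ = T·L/(G·J) = 329.0 × 1.52 / (16.3×10⁹ × 1.742×10^-6) = 0.01761 rad.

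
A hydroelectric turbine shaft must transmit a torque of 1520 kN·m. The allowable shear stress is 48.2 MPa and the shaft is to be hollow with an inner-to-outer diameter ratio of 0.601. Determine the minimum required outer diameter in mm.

For a hollow shaft with d_i/d_o = 0.601: τ_max = 16T/(π d_o³ (1−k⁴)), so d_o = [16T/(π τ_allow (1−k⁴))]^(1/3) = [16·1.520e6/(π·4.82×10^7·0.8695)]^(1/3) = 0.5695 m.

569 mm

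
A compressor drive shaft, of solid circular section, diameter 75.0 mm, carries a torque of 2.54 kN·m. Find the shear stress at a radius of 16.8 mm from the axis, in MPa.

13.7 MPa

J = πd⁴/32 = π(0.0750)⁴/32 = 3.106×10^-6 m⁴.
Shear stress varies linearly with radius: τ = T·r/J = 2540 × 0.0168 / 3.106×10^-6 = 1.374×10^7 Pa.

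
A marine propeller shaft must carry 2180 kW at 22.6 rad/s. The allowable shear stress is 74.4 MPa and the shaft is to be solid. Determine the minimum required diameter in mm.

ω = 22.6 rad/s, so T = P/ω = 2180×10³ / 22.60 = 96460 N·m.
For a solid shaft τ_max = 16T/(πd³), so d = (16T/(π τ_allow))^(1/3) = (16·96460/(π·7.44×10^7))^(1/3) = 0.1876 m.

188 mm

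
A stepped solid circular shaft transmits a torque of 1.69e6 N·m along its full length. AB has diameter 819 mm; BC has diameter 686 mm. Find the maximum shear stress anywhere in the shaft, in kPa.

26700 kPa

Under the same torque, τ_max = 16T/(πd³) is largest where d is smallest — segment BC (d = 686 mm).
τ_max = 16·1.690e6/(π·(0.686)³) = 2.666×10^7 Pa.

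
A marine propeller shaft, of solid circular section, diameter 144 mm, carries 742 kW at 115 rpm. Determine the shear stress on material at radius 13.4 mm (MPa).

19.6 MPa

ω = 2π·115/60 = 12.04 rad/s, so T = P/ω = 742×10³ / 12.04 = 61610 N·m.
J = πd⁴/32 = π(0.144)⁴/32 = 4.221×10^-5 m⁴.
Shear stress varies linearly with radius: τ = T·r/J = 61610 × 0.0134 / 4.221×10^-5 = 1.956×10^7 Pa.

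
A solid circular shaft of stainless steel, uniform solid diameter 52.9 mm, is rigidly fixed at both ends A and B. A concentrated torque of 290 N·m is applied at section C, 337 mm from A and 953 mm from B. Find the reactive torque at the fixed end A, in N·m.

214 N·m

With uniform GJ and both ends fixed, compatibility θ_AC = θ_CB gives T_A·a = T_B·b, together with T_A + T_B = T₀.
T_A = T₀·b/(a+b) = 290.0·953/1290 = 214.2 N·m; T_B = 75.76 N·m.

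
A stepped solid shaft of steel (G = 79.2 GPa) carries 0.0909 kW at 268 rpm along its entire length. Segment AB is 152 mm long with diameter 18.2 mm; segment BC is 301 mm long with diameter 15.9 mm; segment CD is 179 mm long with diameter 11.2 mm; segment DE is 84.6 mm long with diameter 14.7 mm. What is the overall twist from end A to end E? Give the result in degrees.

ω = 2π·268/60 = 28.06 rad/s, so T = P/ω = 0.0909×10³ / 28.06 = 3.239 N·m.
J_AB = π(0.0182)⁴/32 = 1.08×10^-8 m⁴; J_BC = π(0.0159)⁴/32 = 6.27×10^-9 m⁴; J_CD = π(0.0112)⁴/32 = 1.54×10^-9 m⁴; J_DE = π(0.0147)⁴/32 = 4.58×10^-9 m⁴.
θ = (T/G)·Σ L_i/J_i = (3.239/79.2×10⁹)·(0.152/1.08×10^-8 + 0.301/6.27×10^-9 + 0.179/1.54×10^-9 + 0.0846/4.58×10^-9) = 8.032×10^-3 rad.

0.460°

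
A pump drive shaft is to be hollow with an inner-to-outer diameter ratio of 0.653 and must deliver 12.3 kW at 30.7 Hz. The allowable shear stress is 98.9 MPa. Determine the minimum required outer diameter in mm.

ω = 2π·30.7 = 192.9 rad/s, so T = P/ω = 12.3×10³ / 192.9 = 63.77 N·m.
For a hollow shaft with d_i/d_o = 0.653: τ_max = 16T/(π d_o³ (1−k⁴)), so d_o = [16T/(π τ_allow (1−k⁴))]^(1/3) = [16·63.77/(π·9.89×10^7·0.8182)]^(1/3) = 0.01589 m.

15.9 mm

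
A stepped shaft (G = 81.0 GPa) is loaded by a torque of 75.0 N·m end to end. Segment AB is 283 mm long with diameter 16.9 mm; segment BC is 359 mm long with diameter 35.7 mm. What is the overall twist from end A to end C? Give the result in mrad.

34.8 mrad

J_AB = π(0.0169)⁴/32 = 8.01×10^-9 m⁴; J_BC = π(0.0357)⁴/32 = 1.59×10^-7 m⁴.
θ = (T/G)·Σ L_i/J_i = (75.00/81.0×10⁹)·(0.283/8.01×10^-9 + 0.359/1.59×10^-7) = 0.03480 rad.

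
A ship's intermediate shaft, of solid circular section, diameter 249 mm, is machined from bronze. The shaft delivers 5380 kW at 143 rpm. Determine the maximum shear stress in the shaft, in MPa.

ω = 2π·143/60 = 14.97 rad/s, so T = P/ω = 5380×10³ / 14.97 = 359300 N·m.
J = πd⁴/32 = π(0.249)⁴/32 = 3.774×10^-4 m⁴.
τ_max = T·r/J = 359300 × 0.124 / 3.774×10^-4 = 1.185×10^8 Pa.

119 MPa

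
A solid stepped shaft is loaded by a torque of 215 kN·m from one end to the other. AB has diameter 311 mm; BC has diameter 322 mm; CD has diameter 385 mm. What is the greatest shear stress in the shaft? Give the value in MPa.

36.4 MPa

Under the same torque, τ_max = 16T/(πd³) is largest where d is smallest — segment AB (d = 311 mm).
τ_max = 16·215000/(π·(0.311)³) = 3.640×10^7 Pa.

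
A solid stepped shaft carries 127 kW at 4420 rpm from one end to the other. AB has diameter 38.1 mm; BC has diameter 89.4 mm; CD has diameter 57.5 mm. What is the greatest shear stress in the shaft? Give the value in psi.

3660 psi

ω = 2π·4420/60 = 462.9 rad/s, so T = P/ω = 127×10³ / 462.9 = 274.4 N·m.
Under the same torque, τ_max = 16T/(πd³) is largest where d is smallest — segment AB (d = 38.1 mm).
τ_max = 16·274.4/(π·(0.0381)³) = 2.527×10^7 Pa.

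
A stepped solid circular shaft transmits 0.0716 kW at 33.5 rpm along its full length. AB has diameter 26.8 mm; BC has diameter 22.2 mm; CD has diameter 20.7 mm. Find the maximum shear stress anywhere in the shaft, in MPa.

ω = 2π·33.5/60 = 3.508 rad/s, so T = P/ω = 0.0716×10³ / 3.508 = 20.41 N·m.
Under the same torque, τ_max = 16T/(πd³) is largest where d is smallest — segment CD (d = 20.7 mm).
τ_max = 16·20.41/(π·(0.0207)³) = 1.172×10^7 Pa.

11.7 MPa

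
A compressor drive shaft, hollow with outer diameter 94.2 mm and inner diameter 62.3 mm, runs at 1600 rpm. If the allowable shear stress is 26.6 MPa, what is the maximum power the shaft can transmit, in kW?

592 kW

J = π(d_o⁴ − d_i⁴)/32 = π(0.0942⁴ − 0.0623⁴)/32 = 6.251×10^-6 m⁴.
T_max = τ_allow·J/r = 2.66×10^7 × 6.251×10^-6 / 0.0471 = 3531 N·m.
ω = 2π·1600/60 = 167.6 rad/s, so P_max = T_max·ω = 5.916×10^5 W.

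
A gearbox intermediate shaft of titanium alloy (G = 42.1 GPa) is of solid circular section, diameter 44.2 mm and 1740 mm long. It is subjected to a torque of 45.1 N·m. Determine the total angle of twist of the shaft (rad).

0.00497 rad

J = πd⁴/32 = π(0.0442)⁴/32 = 3.747×10^-7 m⁴.
θ = T·L/(G·J) = 45.10 × 1.74 / (42.1×10⁹ × 3.747×10^-7) = 4.975×10^-3 rad.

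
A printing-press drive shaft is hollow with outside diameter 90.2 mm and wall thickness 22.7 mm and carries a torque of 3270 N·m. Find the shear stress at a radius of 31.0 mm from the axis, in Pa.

J = π(d_o⁴ − d_i⁴)/32 = π(0.0902⁴ − 0.0448⁴)/32 = 6.103×10^-6 m⁴.
Shear stress varies linearly with radius: τ = T·r/J = 3270 × 0.0310 / 6.103×10^-6 = 1.661×10^7 Pa.

1.66e7 Pa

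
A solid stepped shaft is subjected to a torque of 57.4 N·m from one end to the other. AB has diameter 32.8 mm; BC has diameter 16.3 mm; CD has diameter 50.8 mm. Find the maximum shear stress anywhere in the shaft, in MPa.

Under the same torque, τ_max = 16T/(πd³) is largest where d is smallest — segment BC (d = 16.3 mm).
τ_max = 16·57.40/(π·(0.0163)³) = 6.750×10^7 Pa.

67.5 MPa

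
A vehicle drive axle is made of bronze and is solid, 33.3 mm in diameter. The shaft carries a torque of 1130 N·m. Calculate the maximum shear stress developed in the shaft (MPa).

J = πd⁴/32 = π(0.0333)⁴/32 = 1.207×10^-7 m⁴.
τ_max = T·r/J = 1130 × 0.0166 / 1.207×10^-7 = 1.559×10^8 Pa.

156 MPa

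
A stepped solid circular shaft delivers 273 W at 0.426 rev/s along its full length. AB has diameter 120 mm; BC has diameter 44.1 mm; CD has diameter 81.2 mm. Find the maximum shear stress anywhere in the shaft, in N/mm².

6.06 N/mm²

ω = 2π·0.426 = 2.677 rad/s, so T = P/ω = 273 / 2.677 = 102.0 N·m.
Under the same torque, τ_max = 16T/(πd³) is largest where d is smallest — segment BC (d = 44.1 mm).
τ_max = 16·102.0/(π·(0.0441)³) = 6.057×10^6 Pa.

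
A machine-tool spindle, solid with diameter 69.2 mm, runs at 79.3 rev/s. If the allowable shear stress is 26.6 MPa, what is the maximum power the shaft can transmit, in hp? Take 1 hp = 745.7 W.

J = πd⁴/32 = π(0.0692)⁴/32 = 2.251×10^-6 m⁴.
T_max = τ_allow·J/r = 2.66×10^7 × 2.251×10^-6 / 0.0346 = 1731 N·m.
ω = 2π·79.3 = 498.3 rad/s, so P_max = T_max·ω = 8.623×10^5 W.

1160 hp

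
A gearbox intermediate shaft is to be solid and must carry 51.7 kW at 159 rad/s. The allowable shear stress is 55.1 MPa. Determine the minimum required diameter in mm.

ω = 159 rad/s, so T = P/ω = 51.7×10³ / 159.0 = 325.2 N·m.
For a solid shaft τ_max = 16T/(πd³), so d = (16T/(π τ_allow))^(1/3) = (16·325.2/(π·5.51×10^7))^(1/3) = 0.03109 m.

31.1 mm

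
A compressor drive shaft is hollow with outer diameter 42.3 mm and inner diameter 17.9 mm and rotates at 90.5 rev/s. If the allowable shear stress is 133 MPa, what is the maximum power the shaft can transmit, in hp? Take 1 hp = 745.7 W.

1460 hp

J = π(d_o⁴ − d_i⁴)/32 = π(0.0423⁴ − 0.0179⁴)/32 = 3.042×10^-7 m⁴.
T_max = τ_allow·J/r = 1.33×10^8 × 3.042×10^-7 / 0.0211 = 1913 N·m.
ω = 2π·90.5 = 568.6 rad/s, so P_max = T_max·ω = 1.088×10^6 W.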